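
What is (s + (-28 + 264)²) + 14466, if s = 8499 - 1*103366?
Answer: -24705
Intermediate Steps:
s = -94867 (s = 8499 - 103366 = -94867)
(s + (-28 + 264)²) + 14466 = (-94867 + (-28 + 264)²) + 14466 = (-94867 + 236²) + 14466 = (-94867 + 55696) + 14466 = -39171 + 14466 = -24705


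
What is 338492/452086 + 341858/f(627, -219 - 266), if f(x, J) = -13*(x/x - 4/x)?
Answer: -48449808426184/1830722257 ≈ -26465.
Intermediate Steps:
f(x, J) = -13 + 52/x (f(x, J) = -13*(1 - 4/x) = -13 + 52/x)
338492/452086 + 341858/f(627, -219 - 266) = 338492/452086 + 341858/(-13 + 52/627) = 338492*(1/452086) + 341858/(-13 + 52*(1/627)) = 169246/226043 + 341858/(-13 + 52/627) = 169246/226043 + 341858/(-8099/627) = 169246/226043 + 341858*(-627/8099) = 169246/226043 - 214344966/8099 = -48449808426184/1830722257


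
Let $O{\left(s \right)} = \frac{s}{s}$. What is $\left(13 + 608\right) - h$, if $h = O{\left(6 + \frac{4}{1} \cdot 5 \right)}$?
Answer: $620$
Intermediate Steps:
$O{\left(s \right)} = 1$
$h = 1$
$\left(13 + 608\right) - h = \left(13 + 608\right) - 1 = 621 - 1 = 620$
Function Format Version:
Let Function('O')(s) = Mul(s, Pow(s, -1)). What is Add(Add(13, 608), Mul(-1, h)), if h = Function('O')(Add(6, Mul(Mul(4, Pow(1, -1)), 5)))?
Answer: 620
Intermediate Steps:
Function('O')(s) = 1
h = 1
Add(Add(13, 608), Mul(-1, h)) = Add(Add(13, 608), Mul(-1, 1)) = Add(621, -1) = 620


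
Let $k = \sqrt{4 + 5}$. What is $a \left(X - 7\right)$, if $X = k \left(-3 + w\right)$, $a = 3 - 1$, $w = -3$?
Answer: $-50$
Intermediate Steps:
$k = 3$ ($k = \sqrt{9} = 3$)
$a = 2$ ($a = 3 - 1 = 2$)
$X = -18$ ($X = 3 \left(-3 - 3\right) = 3 \left(-6\right) = -18$)
$a \left(X - 7\right) = 2 \left(-18 - 7\right) = 2 \left(-25\right) = -50$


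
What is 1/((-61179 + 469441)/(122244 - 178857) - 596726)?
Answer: -56613/33782857300 ≈ -1.6758e-6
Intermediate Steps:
1/((-61179 + 469441)/(122244 - 178857) - 596726) = 1/(408262/(-56613) - 596726) = 1/(408262*(-1/56613) - 596726) = 1/(-408262/56613 - 596726) = 1/(-33782857300/56613) = -56613/33782857300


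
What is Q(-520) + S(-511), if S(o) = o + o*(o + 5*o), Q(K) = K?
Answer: 1565695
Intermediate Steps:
S(o) = o + 6*o**2 (S(o) = o + o*(6*o) = o + 6*o**2)
Q(-520) + S(-511) = -520 - 511*(1 + 6*(-511)) = -520 - 511*(1 - 3066) = -520 - 511*(-3065) = -520 + 1566215 = 1565695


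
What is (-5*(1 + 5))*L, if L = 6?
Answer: -180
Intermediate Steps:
(-5*(1 + 5))*L = -5*(1 + 5)*6 = -5*6*6 = -30*6 = -180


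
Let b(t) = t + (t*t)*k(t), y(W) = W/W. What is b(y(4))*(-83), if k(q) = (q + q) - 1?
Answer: -166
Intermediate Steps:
y(W) = 1
k(q) = -1 + 2*q (k(q) = 2*q - 1 = -1 + 2*q)
b(t) = t + t²*(-1 + 2*t) (b(t) = t + (t*t)*(-1 + 2*t) = t + t²*(-1 + 2*t))
b(y(4))*(-83) = (1*(1 + 1*(-1 + 2*1)))*(-83) = (1*(1 + 1*(-1 + 2)))*(-83) = (1*(1 + 1*1))*(-83) = (1*(1 + 1))*(-83) = (1*2)*(-83) = 2*(-83) = -166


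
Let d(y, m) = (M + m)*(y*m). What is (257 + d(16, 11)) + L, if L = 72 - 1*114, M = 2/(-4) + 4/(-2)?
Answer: 1711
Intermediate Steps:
M = -5/2 (M = 2*(-¼) + 4*(-½) = -½ - 2 = -5/2 ≈ -2.5000)
d(y, m) = m*y*(-5/2 + m) (d(y, m) = (-5/2 + m)*(y*m) = (-5/2 + m)*(m*y) = m*y*(-5/2 + m))
L = -42 (L = 72 - 114 = -42)
(257 + d(16, 11)) + L = (257 + (½)*11*16*(-5 + 2*11)) - 42 = (257 + (½)*11*16*(-5 + 22)) - 42 = (257 + (½)*11*16*17) - 42 = (257 + 1496) - 42 = 1753 - 42 = 1711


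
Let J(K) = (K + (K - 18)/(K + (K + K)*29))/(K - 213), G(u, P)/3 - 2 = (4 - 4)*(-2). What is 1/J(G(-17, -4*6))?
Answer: -12213/352 ≈ -34.696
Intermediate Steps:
G(u, P) = 6 (G(u, P) = 6 + 3*((4 - 4)*(-2)) = 6 + 3*(0*(-2)) = 6 + 3*0 = 6 + 0 = 6)
J(K) = (K + (-18 + K)/(59*K))/(-213 + K) (J(K) = (K + (-18 + K)/(K + (2*K)*29))/(-213 + K) = (K + (-18 + K)/(K + 58*K))/(-213 + K) = (K + (-18 + K)/((59*K)))/(-213 + K) = (K + (-18 + K)*(1/(59*K)))/(-213 + K) = (K + (-18 + K)/(59*K))/(-213 + K))
1/J(G(-17, -4*6)) = 1/((1/59)*(-18 + 6 + 59*6²)/(6*(-213 + 6))) = 1/((1/59)*(⅙)*(-18 + 6 + 59*36)/(-207)) = 1/((1/59)*(⅙)*(-1/207)*(-18 + 6 + 2124)) = 1/((1/59)*(⅙)*(-1/207)*2112) = 1/(-352/12213) = -12213/352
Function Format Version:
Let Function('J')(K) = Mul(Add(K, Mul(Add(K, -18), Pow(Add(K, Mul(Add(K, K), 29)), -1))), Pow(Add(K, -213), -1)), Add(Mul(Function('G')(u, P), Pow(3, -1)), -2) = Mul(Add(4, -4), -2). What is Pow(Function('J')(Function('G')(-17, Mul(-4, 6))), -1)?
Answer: Rational(-12213, 352) ≈ -34.696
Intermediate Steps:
Function('G')(u, P) = 6 (Function('G')(u, P) = Add(6, Mul(3, Mul(Add(4, -4), -2))) = Add(6, Mul(3, Mul(0, -2))) = Add(6, Mul(3, 0)) = Add(6, 0) = 6)
Function('J')(K) = Mul(Pow(Add(-213, K), -1), Add(K, Mul(Rational(1, 59), Pow(K, -1), Add(-18, K)))) (Function('J')(K) = Mul(Add(K, Mul(Add(-18, K), Pow(Add(K, Mul(Mul(2, K), 29)), -1))), Pow(Add(-213, K), -1)) = Mul(Add(K, Mul(Add(-18, K), Pow(Add(K, Mul(58, K)), -1))), Pow(Add(-213, K), -1)) = Mul(Add(K, Mul(Add(-18, K), Pow(Mul(59, K), -1))), Pow(Add(-213, K), -1)) = Mul(Add(K, Mul(Add(-18, K), Mul(Rational(1, 59), Pow(K, -1)))), Pow(Add(-213, K), -1)) = Mul(Add(K, Mul(Rational(1, 59), Pow(K, -1), Add(-18, K))), Pow(Add(-213, K), -1)) = Mul(Pow(Add(-213, K), -1), Add(K, Mul(Rational(1, 59), Pow(K, -1), Add(-18, K)))))
Pow(Function('J')(Function('G')(-17, Mul(-4, 6))), -1) = Pow(Mul(Rational(1, 59), Pow(6, -1), Pow(Add(-213, 6), -1), Add(-18, 6, Mul(59, Pow(6, 2)))), -1) = Pow(Mul(Rational(1, 59), Rational(1, 6), Pow(-207, -1), Add(-18, 6, Mul(59, 36))), -1) = Pow(Mul(Rational(1, 59), Rational(1, 6), Rational(-1, 207), Add(-18, 6, 2124)), -1) = Pow(Mul(Rational(1, 59), Rational(1, 6), Rational(-1, 207), 2112), -1) = Pow(Rational(-352, 12213), -1) = Rational(-12213, 352)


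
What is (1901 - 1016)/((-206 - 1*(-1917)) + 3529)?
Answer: 177/1048 ≈ 0.16889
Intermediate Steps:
(1901 - 1016)/((-206 - 1*(-1917)) + 3529) = 885/((-206 + 1917) + 3529) = 885/(1711 + 3529) = 885/5240 = 885*(1/5240) = 177/1048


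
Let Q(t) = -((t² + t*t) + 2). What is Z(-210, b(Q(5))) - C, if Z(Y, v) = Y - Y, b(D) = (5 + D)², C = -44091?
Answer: 44091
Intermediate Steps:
Q(t) = -2 - 2*t² (Q(t) = -((t² + t²) + 2) = -(2*t² + 2) = -(2 + 2*t²) = -2 - 2*t²)
Z(Y, v) = 0
Z(-210, b(Q(5))) - C = 0 - 1*(-44091) = 0 + 44091 = 44091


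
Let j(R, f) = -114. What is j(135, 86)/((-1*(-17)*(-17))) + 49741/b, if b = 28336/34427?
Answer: 494896484927/8189104 ≈ 60434.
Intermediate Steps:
b = 28336/34427 (b = 28336*(1/34427) = 28336/34427 ≈ 0.82308)
j(135, 86)/((-1*(-17)*(-17))) + 49741/b = -114/(-1*(-17)*(-17)) + 49741/(28336/34427) = -114/(17*(-17)) + 49741*(34427/28336) = -114/(-289) + 1712433407/28336 = -114*(-1/289) + 1712433407/28336 = 114/289 + 1712433407/28336 = 494896484927/8189104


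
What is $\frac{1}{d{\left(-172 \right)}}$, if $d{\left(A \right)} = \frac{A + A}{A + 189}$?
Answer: $- \frac{17}{344} \approx -0.049419$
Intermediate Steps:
$d{\left(A \right)} = \frac{2 A}{189 + A}$
$\frac{1}{d{\left(-172 \right)}} = \frac{1}{2 \left(-172\right) \frac{1}{189 - 172}} = \frac{1}{2 \left(-172\right) \frac{1}{17}} = \frac{1}{- \frac{344}{17}} = - \frac{17}{344}$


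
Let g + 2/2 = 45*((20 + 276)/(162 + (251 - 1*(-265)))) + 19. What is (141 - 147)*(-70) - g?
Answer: 43206/113 ≈ 382.35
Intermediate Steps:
g = 4254/113 (g = -1 + (45*((20 + 276)/(162 + (251 - 1*(-265)))) + 19) = -1 + (45*(296/(162 + (251 + 265))) + 19) = -1 + (45*(296/(162 + 516)) + 19) = -1 + (45*(296/678) + 19) = -1 + (45*(296*(1/678)) + 19) = -1 + (45*(148/339) + 19) = -1 + (2220/113 + 19) = -1 + 4367/113 = 4254/113 ≈ 37.646)
(141 - 147)*(-70) - g = (141 - 147)*(-70) - 1*4254/113 = -6*(-70) - 4254/113 = 420 - 4254/113 = 43206/113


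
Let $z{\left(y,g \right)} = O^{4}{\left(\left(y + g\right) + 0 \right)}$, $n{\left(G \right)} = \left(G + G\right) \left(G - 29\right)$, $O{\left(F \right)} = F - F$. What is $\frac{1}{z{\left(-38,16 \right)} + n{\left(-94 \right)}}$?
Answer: $\frac{1}{23124} \approx 4.3245 \cdot 10^{-5}$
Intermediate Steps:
$O{\left(F \right)} = 0$
$n{\left(G \right)} = 2 G \left(-29 + G\right)$
$z{\left(y,g \right)} = 0$ ($z{\left(y,g \right)} = 0^{4} = 0$)
$\frac{1}{z{\left(-38,16 \right)} + n{\left(-94 \right)}} = \frac{1}{0 + 2 \left(-94\right) \left(-29 - 94\right)} = \frac{1}{0 + 2 \left(-94\right) \left(-123\right)} = \frac{1}{0 + 23124} = \frac{1}{23124}$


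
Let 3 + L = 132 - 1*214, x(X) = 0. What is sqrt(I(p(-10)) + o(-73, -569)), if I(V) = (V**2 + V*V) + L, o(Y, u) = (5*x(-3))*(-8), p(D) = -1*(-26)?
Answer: sqrt(1267) ≈ 35.595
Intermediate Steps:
p(D) = 26
L = -85 (L = -3 + (132 - 1*214) = -3 + (132 - 214) = -3 - 82 = -85)
o(Y, u) = 0 (o(Y, u) = (5*0)*(-8) = 0*(-8) = 0)
I(V) = -85 + 2*V**2 (I(V) = (V**2 + V*V) - 85 = (V**2 + V**2) - 85 = 2*V**2 - 85 = -85 + 2*V**2)
sqrt(I(p(-10)) + o(-73, -569)) = sqrt((-85 + 2*26**2) + 0) = sqrt((-85 + 2*676) + 0) = sqrt((-85 + 1352) + 0) = sqrt(1267 + 0) = sqrt(1267)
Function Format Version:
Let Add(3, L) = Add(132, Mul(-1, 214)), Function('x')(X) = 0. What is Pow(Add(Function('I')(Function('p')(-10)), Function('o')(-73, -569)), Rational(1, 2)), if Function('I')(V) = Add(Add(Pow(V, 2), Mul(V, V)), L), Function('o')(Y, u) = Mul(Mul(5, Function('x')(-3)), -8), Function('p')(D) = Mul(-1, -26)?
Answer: Pow(1267, Rational(1, 2)) ≈ 35.595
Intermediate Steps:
Function('p')(D) = 26
L = -85 (L = Add(-3, Add(132, Mul(-1, 214))) = Add(-3, Add(132, -214)) = Add(-3, -82) = -85)
Function('o')(Y, u) = 0 (Function('o')(Y, u) = Mul(Mul(5, 0), -8) = Mul(0, -8) = 0)
Function('I')(V) = Add(-85, Mul(2, Pow(V, 2))) (Function('I')(V) = Add(Add(Pow(V, 2), Mul(V, V)), -85) = Add(Add(Pow(V, 2), Pow(V, 2)), -85) = Add(Mul(2, Pow(V, 2)), -85) = Add(-85, Mul(2, Pow(V, 2))))
Pow(Add(Function('I')(Function('p')(-10)), Function('o')(-73, -569)), Rational(1, 2)) = Pow(Add(Add(-85, Mul(2, Pow(26, 2))), 0), Rational(1, 2)) = Pow(Add(Add(-85, Mul(2, 676)), 0), Rational(1, 2)) = Pow(Add(Add(-85, 1352), 0), Rational(1, 2)) = Pow(Add(1267, 0), Rational(1, 2)) = Pow(1267, Rational(1, 2))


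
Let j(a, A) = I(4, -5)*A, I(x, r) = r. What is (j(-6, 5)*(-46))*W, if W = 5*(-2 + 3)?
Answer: 5750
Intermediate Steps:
j(a, A) = -5*A
W = 5 (W = 5*1 = 5)
(j(-6, 5)*(-46))*W = (-5*5*(-46))*5 = -25*(-46)*5 = 1150*5 = 5750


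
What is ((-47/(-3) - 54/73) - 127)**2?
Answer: 602407936/47961 ≈ 12560.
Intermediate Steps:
((-47/(-3) - 54/73) - 127)**2 = ((-47*(-1/3) - 54*1/73) - 127)**2 = ((47/3 - 54/73) - 127)**2 = (3269/219 - 127)**2 = (-24544/219)**2 = 602407936/47961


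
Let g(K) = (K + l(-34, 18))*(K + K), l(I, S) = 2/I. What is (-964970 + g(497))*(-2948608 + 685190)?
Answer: 18123590814404/17 ≈ 1.0661e+12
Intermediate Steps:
g(K) = 2*K*(-1/17 + K) (g(K) = (K + 2/(-34))*(K + K) = (K + 2*(-1/34))*(2*K) = (K - 1/17)*(2*K) = (-1/17 + K)*(2*K) = 2*K*(-1/17 + K))
(-964970 + g(497))*(-2948608 + 685190) = (-964970 + (2/17)*497*(-1 + 17*497))*(-2948608 + 685190) = (-964970 + (2/17)*497*(-1 + 8449))*(-2263418) = (-964970 + (2/17)*497*8448)*(-2263418) = (-964970 + 8397312/17)*(-2263418) = -8007178/17*(-2263418) = 18123590814404/17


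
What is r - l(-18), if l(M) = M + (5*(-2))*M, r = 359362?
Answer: 359200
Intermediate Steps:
l(M) = -9*M (l(M) = M - 10*M = -9*M)
r - l(-18) = 359362 - (-9)*(-18) = 359362 - 1*162 = 359362 - 162 = 359200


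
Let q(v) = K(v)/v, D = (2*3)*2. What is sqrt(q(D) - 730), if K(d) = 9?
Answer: I*sqrt(2917)/2 ≈ 27.005*I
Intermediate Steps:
D = 12 (D = 6*2 = 12)
q(v) = 9/v
sqrt(q(D) - 730) = sqrt(9/12 - 730) = sqrt(9*(1/12) - 730) = sqrt(3/4 - 730) = sqrt(-2917/4) = I*sqrt(2917)/2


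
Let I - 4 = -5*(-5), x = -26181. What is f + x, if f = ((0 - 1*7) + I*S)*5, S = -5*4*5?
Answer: -40716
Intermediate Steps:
I = 29 (I = 4 - 5*(-5) = 4 + 25 = 29)
S = -100 (S = -20*5 = -100)
f = -14535 (f = ((0 - 1*7) + 29*(-100))*5 = ((0 - 7) - 2900)*5 = (-7 - 2900)*5 = -2907*5 = -14535)
f + x = -14535 - 26181 = -40716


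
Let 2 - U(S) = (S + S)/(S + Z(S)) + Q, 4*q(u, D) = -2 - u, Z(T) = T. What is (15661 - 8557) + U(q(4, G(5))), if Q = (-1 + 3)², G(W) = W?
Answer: 7101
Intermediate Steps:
Q = 4 (Q = 2² = 4)
q(u, D) = -½ - u/4 (q(u, D) = (-2 - u)/4 = -½ - u/4)
U(S) = -3 (U(S) = 2 - ((S + S)/(S + S) + 4) = 2 - ((2*S)/((2*S)) + 4) = 2 - ((2*S)*(1/(2*S)) + 4) = 2 - (1 + 4) = 2 - 1*5 = 2 - 5 = -3)
(15661 - 8557) + U(q(4, G(5))) = (15661 - 8557) - 3 = 7104 - 3 = 7101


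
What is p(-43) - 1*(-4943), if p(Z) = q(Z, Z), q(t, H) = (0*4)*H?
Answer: 4943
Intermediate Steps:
q(t, H) = 0 (q(t, H) = 0*H = 0)
p(Z) = 0
p(-43) - 1*(-4943) = 0 - 1*(-4943) = 0 + 4943 = 4943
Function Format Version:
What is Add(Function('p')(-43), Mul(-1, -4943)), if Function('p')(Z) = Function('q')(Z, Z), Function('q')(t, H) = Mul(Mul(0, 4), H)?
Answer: 4943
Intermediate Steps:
Function('q')(t, H) = 0 (Function('q')(t, H) = Mul(0, H) = 0)
Function('p')(Z) = 0
Add(Function('p')(-43), Mul(-1, -4943)) = Add(0, Mul(-1, -4943)) = Add(0, 4943) = 4943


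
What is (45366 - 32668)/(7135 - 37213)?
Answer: -6349/15039 ≈ -0.42217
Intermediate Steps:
(45366 - 32668)/(7135 - 37213) = 12698/(-30078) = 12698*(-1/30078) = -6349/15039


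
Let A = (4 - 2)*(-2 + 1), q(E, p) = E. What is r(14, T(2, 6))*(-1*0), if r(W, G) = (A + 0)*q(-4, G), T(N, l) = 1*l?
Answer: 0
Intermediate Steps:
T(N, l) = l
A = -2 (A = 2*(-1) = -2)
r(W, G) = 8 (r(W, G) = (-2 + 0)*(-4) = -2*(-4) = 8)
r(14, T(2, 6))*(-1*0) = 8*(-1*0) = 8*0 = 0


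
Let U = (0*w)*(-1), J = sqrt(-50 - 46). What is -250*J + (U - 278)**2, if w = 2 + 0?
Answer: 77284 - 1000*I*sqrt(6) ≈ 77284.0 - 2449.5*I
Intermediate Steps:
w = 2
J = 4*I*sqrt(6) (J = sqrt(-96) = 4*I*sqrt(6) ≈ 9.798*I)
U = 0 (U = (0*2)*(-1) = 0*(-1) = 0)
-250*J + (U - 278)**2 = -1000*I*sqrt(6) + (0 - 278)**2 = -1000*I*sqrt(6) + (-278)**2 = -1000*I*sqrt(6) + 77284 = 77284 - 1000*I*sqrt(6)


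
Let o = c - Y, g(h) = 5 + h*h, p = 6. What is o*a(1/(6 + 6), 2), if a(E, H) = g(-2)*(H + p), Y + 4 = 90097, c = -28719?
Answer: -8554464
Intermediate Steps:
Y = 90093 (Y = -4 + 90097 = 90093)
g(h) = 5 + h²
a(E, H) = 54 + 9*H (a(E, H) = (5 + (-2)²)*(H + 6) = (5 + 4)*(6 + H) = 9*(6 + H) = 54 + 9*H)
o = -118812 (o = -28719 - 1*90093 = -28719 - 90093 = -118812)
o*a(1/(6 + 6), 2) = -118812*(54 + 9*2) = -118812*(54 + 18) = -118812*72 = -8554464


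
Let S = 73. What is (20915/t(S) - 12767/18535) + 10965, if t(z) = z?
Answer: 15222975609/1353055 ≈ 11251.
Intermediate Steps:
(20915/t(S) - 12767/18535) + 10965 = (20915/73 - 12767/18535) + 10965 = 386727534/1353055 + 10965 = 15222975609/1353055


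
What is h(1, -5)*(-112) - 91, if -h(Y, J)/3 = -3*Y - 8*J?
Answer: 12341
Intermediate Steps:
h(Y, J) = 9*Y + 24*J (h(Y, J) = -3*(-3*Y - 8*J) = -3*(-8*J - 3*Y) = 9*Y + 24*J)
h(1, -5)*(-112) - 91 = (9*1 + 24*(-5))*(-112) - 91 = (9 - 120)*(-112) - 91 = -111*(-112) - 91 = 12432 - 91 = 12341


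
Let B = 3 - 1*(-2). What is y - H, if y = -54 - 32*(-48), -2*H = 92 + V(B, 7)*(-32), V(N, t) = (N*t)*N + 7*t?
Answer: -2056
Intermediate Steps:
B = 5 (B = 3 + 2 = 5)
V(N, t) = 7*t + t*N**2 (V(N, t) = t*N**2 + 7*t = 7*t + t*N**2)
H = 3538 (H = -(92 + (7*(7 + 5**2))*(-32))/2 = -(92 + (7*(7 + 25))*(-32))/2 = -(92 + (7*32)*(-32))/2 = -(92 + 224*(-32))/2 = -(92 - 7168)/2 = -1/2*(-7076) = 3538)
y = 1482 (y = -54 + 1536 = 1482)
y - H = 1482 - 1*3538 = 1482 - 3538 = -2056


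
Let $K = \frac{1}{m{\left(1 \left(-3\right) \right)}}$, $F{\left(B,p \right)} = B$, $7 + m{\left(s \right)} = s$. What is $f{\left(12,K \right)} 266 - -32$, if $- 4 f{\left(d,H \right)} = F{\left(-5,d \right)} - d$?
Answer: $\frac{2325}{2} \approx 1162.5$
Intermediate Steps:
$m{\left(s \right)} = -7 + s$
$K = - \frac{1}{10}$ ($K = \frac{1}{-7 + 1 \left(-3\right)} = \frac{1}{-7 - 3} = \frac{1}{-10} = - \frac{1}{10} \approx -0.1$)
$f{\left(d,H \right)} = \frac{5}{4} + \frac{d}{4}$ ($f{\left(d,H \right)} = - \frac{-5 - d}{4} = \frac{5}{4} + \frac{d}{4}$)
$f{\left(12,K \right)} 266 - -32 = \left(\frac{5}{4} + \frac{1}{4} \cdot 12\right) 266 - -32 = \left(\frac{5}{4} + 3\right) 266 + 32 = \frac{17}{4} \cdot 266 + 32 = \frac{2261}{2} + 32 = \frac{2325}{2}$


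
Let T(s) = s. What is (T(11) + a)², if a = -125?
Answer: 12996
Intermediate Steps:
(T(11) + a)² = (11 - 125)² = (-114)² = 12996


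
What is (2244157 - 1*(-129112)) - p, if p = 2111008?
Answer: 262261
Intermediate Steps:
(2244157 - 1*(-129112)) - p = (2244157 - 1*(-129112)) - 1*2111008 = (2244157 + 129112) - 2111008 = 2373269 - 2111008 = 262261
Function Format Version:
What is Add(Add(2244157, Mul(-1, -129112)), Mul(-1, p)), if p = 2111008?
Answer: 262261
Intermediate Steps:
Add(Add(2244157, Mul(-1, -129112)), Mul(-1, p)) = Add(Add(2244157, Mul(-1, -129112)), Mul(-1, 2111008)) = Add(Add(2244157, 129112), -2111008) = Add(2373269, -2111008) = 262261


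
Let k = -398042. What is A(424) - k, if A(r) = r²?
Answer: 577818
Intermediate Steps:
A(424) - k = 424² - 1*(-398042) = 179776 + 398042 = 577818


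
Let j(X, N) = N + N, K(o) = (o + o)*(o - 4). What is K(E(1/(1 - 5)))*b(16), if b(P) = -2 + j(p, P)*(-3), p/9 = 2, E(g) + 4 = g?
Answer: -27489/4 ≈ -6872.3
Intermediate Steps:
E(g) = -4 + g
p = 18 (p = 9*2 = 18)
K(o) = 2*o*(-4 + o) (K(o) = (2*o)*(-4 + o) = 2*o*(-4 + o))
j(X, N) = 2*N
b(P) = -2 - 6*P (b(P) = -2 + (2*P)*(-3) = -2 - 6*P)
K(E(1/(1 - 5)))*b(16) = (2*(-4 + 1/(1 - 5))*(-4 + (-4 + 1/(1 - 5))))*(-2 - 6*16) = (2*(-4 + 1/(-4))*(-4 + (-4 + 1/(-4))))*(-2 - 96) = (2*(-4 - ¼)*(-4 + (-4 - ¼)))*(-98) = (2*(-17/4)*(-4 - 17/4))*(-98) = (2*(-17/4)*(-33/4))*(-98) = (561/8)*(-98) = -27489/4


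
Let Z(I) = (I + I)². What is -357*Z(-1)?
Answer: -1428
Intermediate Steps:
Z(I) = 4*I² (Z(I) = (2*I)² = 4*I²)
-357*Z(-1) = -1428*(-1)² = -1428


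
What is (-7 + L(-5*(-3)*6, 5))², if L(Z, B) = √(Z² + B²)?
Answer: 8174 - 350*√13 ≈ 6912.1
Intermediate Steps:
L(Z, B) = √(B² + Z²)
(-7 + L(-5*(-3)*6, 5))² = (-7 + √(5² + (-5*(-3)*6)²))² = (-7 + √(25 + (15*6)²))² = (-7 + √(25 + 90²))² = (-7 + √(25 + 8100))² = (-7 + √8125)² = (-7 + 25*√13)²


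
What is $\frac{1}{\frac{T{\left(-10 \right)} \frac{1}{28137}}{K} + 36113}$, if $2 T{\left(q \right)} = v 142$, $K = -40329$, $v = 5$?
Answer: $\frac{1134737073}{40978759916894} \approx 2.7691 \cdot 10^{-5}$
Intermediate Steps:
$T{\left(q \right)} = 355$ ($T{\left(q \right)} = \frac{5 \cdot 142}{2} = \frac{1}{2} \cdot 710 = 355$)
$\frac{1}{\frac{T{\left(-10 \right)} \frac{1}{28137}}{K} + 36113} = \frac{1}{\frac{355 \cdot \frac{1}{28137}}{-40329} + 36113} = \frac{1}{355 \cdot \frac{1}{28137} \left(- \frac{1}{40329}\right) + 36113} = \frac{1}{\frac{355}{28137} \left(- \frac{1}{40329}\right) + 36113} = \frac{1}{- \frac{355}{1134737073} + 36113} = \frac{1}{\frac{40978759916894}{1134737073}} = \frac{1134737073}{40978759916894}$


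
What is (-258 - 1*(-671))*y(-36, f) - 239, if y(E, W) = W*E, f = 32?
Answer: -476015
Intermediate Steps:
y(E, W) = E*W
(-258 - 1*(-671))*y(-36, f) - 239 = (-258 - 1*(-671))*(-36*32) - 239 = (-258 + 671)*(-1152) - 239 = 413*(-1152) - 239 = -475776 - 239 = -476015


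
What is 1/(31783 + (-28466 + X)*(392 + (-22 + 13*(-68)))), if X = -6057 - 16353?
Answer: 1/26182047 ≈ 3.8194e-8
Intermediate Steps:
X = -22410
1/(31783 + (-28466 + X)*(392 + (-22 + 13*(-68)))) = 1/(31783 + (-28466 - 22410)*(392 + (-22 + 13*(-68)))) = 1/(31783 - 50876*(392 + (-22 - 884))) = 1/(31783 - 50876*(392 - 906)) = 1/(31783 - 50876*(-514)) = 1/(31783 + 26150264) = 1/26182047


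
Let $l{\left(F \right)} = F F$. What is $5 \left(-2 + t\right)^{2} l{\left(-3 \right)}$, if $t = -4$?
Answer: $1620$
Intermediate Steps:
$l{\left(F \right)} = F^{2}$
$5 \left(-2 + t\right)^{2} l{\left(-3 \right)} = 5 \left(-2 - 4\right)^{2} \left(-3\right)^{2} = 5 \left(-6\right)^{2} \cdot 9 = 5 \cdot 36 \cdot 9 = 180 \cdot 9 = 1620$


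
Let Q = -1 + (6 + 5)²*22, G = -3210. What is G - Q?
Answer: -5871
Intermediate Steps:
Q = 2661 (Q = -1 + 11²*22 = -1 + 121*22 = -1 + 2662 = 2661)
G - Q = -3210 - 1*2661 = -3210 - 2661 = -5871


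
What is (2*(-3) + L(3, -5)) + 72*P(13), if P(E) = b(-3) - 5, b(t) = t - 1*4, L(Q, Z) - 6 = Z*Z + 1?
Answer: -838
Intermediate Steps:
L(Q, Z) = 7 + Z² (L(Q, Z) = 6 + (Z*Z + 1) = 6 + (Z² + 1) = 6 + (1 + Z²) = 7 + Z²)
b(t) = -4 + t (b(t) = t - 4 = -4 + t)
P(E) = -12 (P(E) = (-4 - 3) - 5 = -7 - 5 = -12)
(2*(-3) + L(3, -5)) + 72*P(13) = (2*(-3) + (7 + (-5)²)) + 72*(-12) = (-6 + (7 + 25)) - 864 = (-6 + 32) - 864 = 26 - 864 = -838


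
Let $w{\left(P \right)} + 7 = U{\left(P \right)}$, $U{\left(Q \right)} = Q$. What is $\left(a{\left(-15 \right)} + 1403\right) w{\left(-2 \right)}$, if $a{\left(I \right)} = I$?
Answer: $-12492$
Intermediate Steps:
$w{\left(P \right)} = -7 + P$
$\left(a{\left(-15 \right)} + 1403\right) w{\left(-2 \right)} = \left(-15 + 1403\right) \left(-7 - 2\right) = 1388 \left(-9\right) = -12492$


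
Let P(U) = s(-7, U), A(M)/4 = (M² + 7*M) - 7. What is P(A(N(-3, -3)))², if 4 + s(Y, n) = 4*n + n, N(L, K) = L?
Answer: 147456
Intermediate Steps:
A(M) = -28 + 4*M² + 28*M (A(M) = 4*((M² + 7*M) - 7) = 4*(-7 + M² + 7*M) = -28 + 4*M² + 28*M)
s(Y, n) = -4 + 5*n (s(Y, n) = -4 + (4*n + n) = -4 + 5*n)
P(U) = -4 + 5*U
P(A(N(-3, -3)))² = (-4 + 5*(-28 + 4*(-3)² + 28*(-3)))² = (-4 + 5*(-28 + 4*9 - 84))² = (-4 + 5*(-28 + 36 - 84))² = (-4 + 5*(-76))² = (-4 - 380)² = (-384)² = 147456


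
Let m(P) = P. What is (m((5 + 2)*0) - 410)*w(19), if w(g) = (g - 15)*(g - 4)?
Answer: -24600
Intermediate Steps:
w(g) = (-15 + g)*(-4 + g)
(m((5 + 2)*0) - 410)*w(19) = ((5 + 2)*0 - 410)*(60 + 19² - 19*19) = (7*0 - 410)*(60 + 361 - 361) = (0 - 410)*60 = -410*60 = -24600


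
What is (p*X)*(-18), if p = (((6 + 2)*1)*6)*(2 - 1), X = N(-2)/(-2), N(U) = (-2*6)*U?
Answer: 10368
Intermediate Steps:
N(U) = -12*U
X = -12 (X = -12*(-2)/(-2) = 24*(-1/2) = -12)
p = 48 (p = ((8*1)*6)*1 = (8*6)*1 = 48*1 = 48)
(p*X)*(-18) = (48*(-12))*(-18) = -576*(-18) = 10368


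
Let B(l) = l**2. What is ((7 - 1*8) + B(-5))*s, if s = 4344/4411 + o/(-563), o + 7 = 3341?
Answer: -294254448/2483393 ≈ -118.49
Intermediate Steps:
o = 3334 (o = -7 + 3341 = 3334)
s = -12260602/2483393 (s = 4344/4411 + 3334/(-563) = 4344*(1/4411) + 3334*(-1/563) = 4344/4411 - 3334/563 = -12260602/2483393 ≈ -4.9370)
((7 - 1*8) + B(-5))*s = ((7 - 1*8) + (-5)**2)*(-12260602/2483393) = ((7 - 8) + 25)*(-12260602/2483393) = (-1 + 25)*(-12260602/2483393) = 24*(-12260602/2483393) = -294254448/2483393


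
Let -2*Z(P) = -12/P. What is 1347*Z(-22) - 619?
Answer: -10850/11 ≈ -986.36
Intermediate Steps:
Z(P) = 6/P (Z(P) = -(-6)/P = 6/P)
1347*Z(-22) - 619 = 1347*(6/(-22)) - 619 = 1347*(6*(-1/22)) - 619 = 1347*(-3/11) - 619 = -4041/11 - 619 = -10850/11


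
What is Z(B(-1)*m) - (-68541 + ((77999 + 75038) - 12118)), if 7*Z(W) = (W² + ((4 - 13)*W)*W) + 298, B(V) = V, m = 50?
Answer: -526348/7 ≈ -75193.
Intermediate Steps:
Z(W) = 298/7 - 8*W²/7 (Z(W) = ((W² + ((4 - 13)*W)*W) + 298)/7 = ((W² + (-9*W)*W) + 298)/7 = ((W² - 9*W²) + 298)/7 = (-8*W² + 298)/7 = (298 - 8*W²)/7 = 298/7 - 8*W²/7)
Z(B(-1)*m) - (-68541 + ((77999 + 75038) - 12118)) = (298/7 - 8*(-1*50)²/7) - (-68541 + ((77999 + 75038) - 12118)) = (298/7 - 8/7*(-50)²) - (-68541 + (153037 - 12118)) = (298/7 - 8/7*2500) - (-68541 + 140919) = (298/7 - 20000/7) - 1*72378 = -19702/7 - 72378 = -526348/7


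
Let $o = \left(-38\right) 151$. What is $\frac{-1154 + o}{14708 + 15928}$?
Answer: $- \frac{1723}{7659} \approx -0.22496$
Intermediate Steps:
$o = -5738$
$\frac{-1154 + o}{14708 + 15928} = \frac{-1154 - 5738}{14708 + 15928} = - \frac{6892}{30636} = \left(-6892\right) \frac{1}{30636} = - \frac{1723}{7659}$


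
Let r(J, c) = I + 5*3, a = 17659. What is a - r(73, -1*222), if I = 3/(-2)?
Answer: 35291/2 ≈ 17646.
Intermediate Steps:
I = -3/2 (I = 3*(-1/2) = -3/2 ≈ -1.5000)
r(J, c) = 27/2 (r(J, c) = -3/2 + 5*3 = -3/2 + 15 = 27/2)
a - r(73, -1*222) = 17659 - 1*27/2 = 17659 - 27/2 = 35291/2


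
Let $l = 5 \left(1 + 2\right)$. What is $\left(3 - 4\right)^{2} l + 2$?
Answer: $17$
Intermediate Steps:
$l = 15$ ($l = 5 \cdot 3 = 15$)
$\left(3 - 4\right)^{2} l + 2 = \left(3 - 4\right)^{2} \cdot 15 + 2 = \left(-1\right)^{2} \cdot 15 + 2 = 1 \cdot 15 + 2 = 15 + 2 = 17$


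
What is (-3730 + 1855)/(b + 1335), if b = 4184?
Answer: -1875/5519 ≈ -0.33974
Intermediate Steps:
(-3730 + 1855)/(b + 1335) = (-3730 + 1855)/(4184 + 1335) = -1875/5519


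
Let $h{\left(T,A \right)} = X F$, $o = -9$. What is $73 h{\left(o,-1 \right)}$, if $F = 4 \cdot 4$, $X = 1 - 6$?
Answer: $-5840$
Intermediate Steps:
$X = -5$ ($X = 1 - 6 = -5$)
$F = 16$
$h{\left(T,A \right)} = -80$ ($h{\left(T,A \right)} = \left(-5\right) 16 = -80$)
$73 h{\left(o,-1 \right)} = 73 \left(-80\right) = -5840$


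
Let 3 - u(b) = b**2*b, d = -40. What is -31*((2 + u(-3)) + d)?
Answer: 248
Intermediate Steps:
u(b) = 3 - b**3 (u(b) = 3 - b**2*b = 3 - b**3)
-31*((2 + u(-3)) + d) = -31*((2 + (3 - 1*(-3)**3)) - 40) = -31*((2 + (3 - 1*(-27))) - 40) = -31*((2 + (3 + 27)) - 40) = -31*((2 + 30) - 40) = -31*(32 - 40) = -31*(-8) = 248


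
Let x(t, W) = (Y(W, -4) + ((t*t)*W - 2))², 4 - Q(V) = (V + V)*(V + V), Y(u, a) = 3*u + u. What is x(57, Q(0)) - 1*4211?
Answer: 169255889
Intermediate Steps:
Y(u, a) = 4*u
Q(V) = 4 - 4*V² (Q(V) = 4 - (V + V)*(V + V) = 4 - 2*V*2*V = 4 - 4*V²)
x(t, W) = (-2 + 4*W + W*t²)² (x(t, W) = (4*W + ((t*t)*W - 2))² = (4*W + (t²*W - 2))² = (4*W + (W*t² - 2))² = (4*W + (-2 + W*t²))² = (-2 + 4*W + W*t²)²)
x(57, Q(0)) - 1*4211 = (-2 + 4*(4 - 4*0²) + (4 - 4*0²)*57²)² - 1*4211 = (-2 + 4*(4 - 4*0) + (4 - 4*0)*3249)² - 4211 = (-2 + 4*(4 + 0) + (4 + 0)*3249)² - 4211 = (-2 + 4*4 + 4*3249)² - 4211 = (-2 + 16 + 12996)² - 4211 = 13010² - 4211 = 169260100 - 4211 = 169255889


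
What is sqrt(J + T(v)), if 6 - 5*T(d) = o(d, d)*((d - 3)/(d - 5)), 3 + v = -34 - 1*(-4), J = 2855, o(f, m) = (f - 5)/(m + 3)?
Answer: sqrt(71399)/5 ≈ 53.441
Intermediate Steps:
o(f, m) = (-5 + f)/(3 + m)
v = -33 (v = -3 + (-34 - 1*(-4)) = -3 + (-34 + 4) = -3 - 30 = -33)
T(d) = 6/5 - (-3 + d)/(5*(3 + d)) (T(d) = 6/5 - (-5 + d)/(3 + d)*(d - 3)/(d - 5)/5 = 6/5 - (-5 + d)/(3 + d)*(-3 + d)/(-5 + d)/5 = 6/5 - (-3 + d)/(5*(3 + d)))
sqrt(J + T(v)) = sqrt(2855 + (21/5 - 33)/(3 - 33)) = sqrt(2855 - 144/5/(-30)) = sqrt(2855 - 1/30*(-144/5)) = sqrt(2855 + 24/25) = sqrt(71399/25) = sqrt(71399)/5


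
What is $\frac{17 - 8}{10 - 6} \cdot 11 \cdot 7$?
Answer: $\frac{693}{4} \approx 173.25$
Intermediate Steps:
$\frac{17 - 8}{10 - 6} \cdot 11 \cdot 7 = \frac{9}{4} \cdot 11 \cdot 7 = \frac{99}{4} \cdot 7 = \frac{693}{4}$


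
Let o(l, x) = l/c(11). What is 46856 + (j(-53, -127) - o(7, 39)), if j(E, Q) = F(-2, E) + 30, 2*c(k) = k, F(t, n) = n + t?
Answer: 515127/11 ≈ 46830.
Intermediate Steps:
c(k) = k/2
j(E, Q) = 28 + E (j(E, Q) = (E - 2) + 30 = (-2 + E) + 30 = 28 + E)
o(l, x) = 2*l/11 (o(l, x) = l/(((½)*11)) = l/(11/2) = l*(2/11) = 2*l/11)
46856 + (j(-53, -127) - o(7, 39)) = 46856 + ((28 - 53) - 2*7/11) = 46856 + (-25 - 1*14/11) = 46856 + (-25 - 14/11) = 46856 - 289/11 = 515127/11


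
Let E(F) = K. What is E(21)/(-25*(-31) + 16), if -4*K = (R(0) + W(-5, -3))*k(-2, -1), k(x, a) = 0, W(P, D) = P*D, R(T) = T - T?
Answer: 0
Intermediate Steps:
R(T) = 0
W(P, D) = D*P
K = 0 (K = -(0 - 3*(-5))*0/4 = -(0 + 15)*0/4 = -15*0/4 = -¼*0 = 0)
E(F) = 0
E(21)/(-25*(-31) + 16) = 0/(-25*(-31) + 16) = 0/(775 + 16) = 0/791 = 0*(1/791) = 0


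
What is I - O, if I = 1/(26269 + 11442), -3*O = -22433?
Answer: -845970860/113133 ≈ -7477.7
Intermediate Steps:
O = 22433/3 (O = -⅓*(-22433) = 22433/3 ≈ 7477.7)
I = 1/37711 ≈ 2.6517e-5
I - O = 1/37711 - 1*22433/3 = 1/37711 - 22433/3 = -845970860/113133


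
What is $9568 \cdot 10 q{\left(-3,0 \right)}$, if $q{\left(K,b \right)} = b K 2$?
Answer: $0$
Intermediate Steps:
$q{\left(K,b \right)} = 2 K b$ ($q{\left(K,b \right)} = K b 2 = 2 K b$)
$9568 \cdot 10 q{\left(-3,0 \right)} = 9568 \cdot 10 \cdot 2 \left(-3\right) 0 = 9568 \cdot 10 \cdot 0 = 9568 \cdot 0 = 0$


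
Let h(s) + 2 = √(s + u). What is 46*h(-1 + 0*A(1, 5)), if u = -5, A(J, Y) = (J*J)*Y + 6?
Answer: -92 + 46*I*√6 ≈ -92.0 + 112.68*I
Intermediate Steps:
A(J, Y) = 6 + Y*J² (A(J, Y) = J²*Y + 6 = Y*J² + 6 = 6 + Y*J²)
h(s) = -2 + √(-5 + s) (h(s) = -2 + √(s - 5) = -2 + √(-5 + s))
46*h(-1 + 0*A(1, 5)) = 46*(-2 + √(-5 + (-1 + 0*(6 + 5*1²)))) = 46*(-2 + √(-5 + (-1 + 0*(6 + 5*1)))) = 46*(-2 + √(-5 + (-1 + 0*(6 + 5)))) = 46*(-2 + √(-5 + (-1 + 0*11))) = 46*(-2 + √(-5 + (-1 + 0))) = 46*(-2 + √(-5 - 1)) = 46*(-2 + √(-6)) = 46*(-2 + I*√6) = -92 + 46*I*√6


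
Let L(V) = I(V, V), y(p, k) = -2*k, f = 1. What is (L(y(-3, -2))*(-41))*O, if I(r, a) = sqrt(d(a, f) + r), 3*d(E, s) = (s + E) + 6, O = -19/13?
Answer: 779*sqrt(69)/39 ≈ 165.92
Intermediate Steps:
O = -19/13 (O = -19*1/13 = -19/13 ≈ -1.4615)
d(E, s) = 2 + E/3 + s/3 (d(E, s) = ((s + E) + 6)/3 = ((E + s) + 6)/3 = (6 + E + s)/3 = 2 + E/3 + s/3)
I(r, a) = sqrt(7/3 + r + a/3) (I(r, a) = sqrt((2 + a/3 + (1/3)*1) + r) = sqrt((2 + a/3 + 1/3) + r) = sqrt((7/3 + a/3) + r) = sqrt(7/3 + r + a/3))
L(V) = sqrt(21 + 12*V)/3 (L(V) = sqrt(21 + 3*V + 9*V)/3 = sqrt(21 + 12*V)/3)
(L(y(-3, -2))*(-41))*O = ((sqrt(21 + 12*(-2*(-2)))/3)*(-41))*(-19/13) = ((sqrt(21 + 12*4)/3)*(-41))*(-19/13) = ((sqrt(21 + 48)/3)*(-41))*(-19/13) = ((sqrt(69)/3)*(-41))*(-19/13) = -41*sqrt(69)/3*(-19/13) = 779*sqrt(69)/39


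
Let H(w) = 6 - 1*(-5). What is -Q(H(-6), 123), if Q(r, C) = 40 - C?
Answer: 83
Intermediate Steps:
H(w) = 11 (H(w) = 6 + 5 = 11)
-Q(H(-6), 123) = -(40 - 1*123) = -(40 - 123) = -1*(-83) = 83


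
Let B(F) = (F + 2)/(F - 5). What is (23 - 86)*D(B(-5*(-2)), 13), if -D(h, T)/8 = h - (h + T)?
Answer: -6552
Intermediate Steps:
B(F) = (2 + F)/(-5 + F)
D(h, T) = 8*T (D(h, T) = -8*(h - (h + T)) = -8*(h - (T + h)) = -8*(h + (-T - h)) = -(-8)*T = 8*T)
(23 - 86)*D(B(-5*(-2)), 13) = (23 - 86)*(8*13) = -63*104 = -6552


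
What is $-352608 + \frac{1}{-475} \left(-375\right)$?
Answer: $- \frac{6699537}{19} \approx -3.5261 \cdot 10^{5}$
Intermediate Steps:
$-352608 + \frac{1}{-475} \left(-375\right) = -352608 - - \frac{15}{19} = -352608 + \frac{15}{19} = - \frac{6699537}{19}$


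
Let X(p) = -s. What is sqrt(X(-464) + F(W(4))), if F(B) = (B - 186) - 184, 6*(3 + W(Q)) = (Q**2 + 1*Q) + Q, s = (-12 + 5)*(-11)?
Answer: I*sqrt(446) ≈ 21.119*I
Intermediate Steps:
s = 77 (s = -7*(-11) = 77)
X(p) = -77 (X(p) = -1*77 = -77)
W(Q) = -3 + Q/3 + Q**2/6 (W(Q) = -3 + ((Q**2 + 1*Q) + Q)/6 = -3 + ((Q**2 + Q) + Q)/6 = -3 + ((Q + Q**2) + Q)/6 = -3 + (Q**2 + 2*Q)/6 = -3 + (Q/3 + Q**2/6) = -3 + Q/3 + Q**2/6)
F(B) = -370 + B (F(B) = (-186 + B) - 184 = -370 + B)
sqrt(X(-464) + F(W(4))) = sqrt(-77 + (-370 + (-3 + (1/3)*4 + (1/6)*4**2))) = sqrt(-77 + (-370 + (-3 + 4/3 + (1/6)*16))) = sqrt(-77 + (-370 + (-3 + 4/3 + 8/3))) = sqrt(-77 + (-370 + 1)) = sqrt(-77 - 369) = sqrt(-446) = I*sqrt(446)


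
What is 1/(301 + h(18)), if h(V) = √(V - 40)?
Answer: 301/90623 - I*√22/90623 ≈ 0.0033215 - 5.1757e-5*I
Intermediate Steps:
h(V) = √(-40 + V)
1/(301 + h(18)) = 1/(301 + √(-40 + 18)) = 1/(301 + √(-22)) = 1/(301 + I*√22)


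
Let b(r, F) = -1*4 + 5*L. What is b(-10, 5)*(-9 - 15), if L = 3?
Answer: -264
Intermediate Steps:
b(r, F) = 11 (b(r, F) = -1*4 + 5*3 = -4 + 15 = 11)
b(-10, 5)*(-9 - 15) = 11*(-9 - 15) = 11*(-24) = -264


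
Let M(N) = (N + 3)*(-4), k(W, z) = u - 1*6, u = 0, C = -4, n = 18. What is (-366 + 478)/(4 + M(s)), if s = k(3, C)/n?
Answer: -84/5 ≈ -16.800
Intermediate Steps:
k(W, z) = -6 (k(W, z) = 0 - 1*6 = 0 - 6 = -6)
s = -⅓ (s = -6/18 = -6*1/18 = -⅓ ≈ -0.33333)
M(N) = -12 - 4*N (M(N) = (3 + N)*(-4) = -12 - 4*N)
(-366 + 478)/(4 + M(s)) = (-366 + 478)/(4 + (-12 - 4*(-⅓))) = 112/(4 + (-12 + 4/3)) = 112/(4 - 32/3) = 112/(-20/3) = 112*(-3/20) = -84/5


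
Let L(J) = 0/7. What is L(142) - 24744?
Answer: -24744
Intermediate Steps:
L(J) = 0 (L(J) = 0*(1/7) = 0)
L(142) - 24744 = 0 - 24744 = -24744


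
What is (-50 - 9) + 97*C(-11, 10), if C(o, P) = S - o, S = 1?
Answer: 1105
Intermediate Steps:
C(o, P) = 1 - o
(-50 - 9) + 97*C(-11, 10) = (-50 - 9) + 97*(1 - 1*(-11)) = -59 + 97*(1 + 11) = -59 + 97*12 = -59 + 1164 = 1105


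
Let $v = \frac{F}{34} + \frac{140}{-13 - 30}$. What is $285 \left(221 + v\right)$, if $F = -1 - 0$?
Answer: $\frac{90715215}{1462} \approx 62049.0$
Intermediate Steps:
$F = -1$ ($F = -1 + 0 = -1$)
$v = - \frac{4803}{1462}$ ($v = - \frac{1}{34} + \frac{140}{-13 - 30} = \left(-1\right) \frac{1}{34} + \frac{140}{-43} = - \frac{1}{34} + 140 \left(- \frac{1}{43}\right) = - \frac{1}{34} - \frac{140}{43} = - \frac{4803}{1462} \approx -3.2852$)
$285 \left(221 + v\right) = 285 \left(221 - \frac{4803}{1462}\right) = 285 \cdot \frac{318299}{1462} = \frac{90715215}{1462}$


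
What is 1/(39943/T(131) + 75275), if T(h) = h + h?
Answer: 262/19761993 ≈ 1.3258e-5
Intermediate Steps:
T(h) = 2*h
1/(39943/T(131) + 75275) = 1/(39943/((2*131)) + 75275) = 1/(39943/262 + 75275) = 1/(19761993/262) = 262/19761993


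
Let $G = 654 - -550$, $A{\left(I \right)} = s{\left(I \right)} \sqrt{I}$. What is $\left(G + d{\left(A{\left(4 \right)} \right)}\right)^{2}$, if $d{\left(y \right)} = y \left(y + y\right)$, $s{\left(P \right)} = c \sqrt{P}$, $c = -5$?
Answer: $4016016$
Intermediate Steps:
$s{\left(P \right)} = - 5 \sqrt{P}$
$A{\left(I \right)} = - 5 I$ ($A{\left(I \right)} = - 5 \sqrt{I} \sqrt{I} = - 5 I$)
$G = 1204$ ($G = 654 + 550 = 1204$)
$d{\left(y \right)} = 2 y^{2}$ ($d{\left(y \right)} = y 2 y = 2 y^{2}$)
$\left(G + d{\left(A{\left(4 \right)} \right)}\right)^{2} = \left(1204 + 2 \left(\left(-5\right) 4\right)^{2}\right)^{2} = \left(1204 + 2 \left(-20\right)^{2}\right)^{2} = \left(1204 + 2 \cdot 400\right)^{2} = \left(1204 + 800\right)^{2} = 2004^{2} = 4016016$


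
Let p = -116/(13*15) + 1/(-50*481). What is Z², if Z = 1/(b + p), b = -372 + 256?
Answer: 5205622500/70767178256329 ≈ 7.3560e-5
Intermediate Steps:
p = -42923/72150 (p = -116/195 - 1/50*1/481 = -116*1/195 - 1/24050 = -116/195 - 1/24050 = -42923/72150 ≈ -0.59491)
b = -116
Z = -72150/8412323 (Z = 1/(-116 - 42923/72150) = 1/(-8412323/72150) = -72150/8412323 ≈ -0.0085767)
Z² = (-72150/8412323)² = 5205622500/70767178256329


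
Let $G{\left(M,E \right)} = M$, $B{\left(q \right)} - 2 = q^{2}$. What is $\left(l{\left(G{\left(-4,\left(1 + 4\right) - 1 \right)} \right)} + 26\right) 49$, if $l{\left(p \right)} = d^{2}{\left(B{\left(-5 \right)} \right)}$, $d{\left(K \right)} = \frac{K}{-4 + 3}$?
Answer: $36995$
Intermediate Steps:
$B{\left(q \right)} = 2 + q^{2}$
$d{\left(K \right)} = - K$ ($d{\left(K \right)} = \frac{K}{-1} = K \left(-1\right) = - K$)
$l{\left(p \right)} = 729$ ($l{\left(p \right)} = \left(- (2 + \left(-5\right)^{2})\right)^{2} = \left(- (2 + 25)\right)^{2} = \left(\left(-1\right) 27\right)^{2} = \left(-27\right)^{2} = 729$)
$\left(l{\left(G{\left(-4,\left(1 + 4\right) - 1 \right)} \right)} + 26\right) 49 = \left(729 + 26\right) 49 = 755 \cdot 49 = 36995$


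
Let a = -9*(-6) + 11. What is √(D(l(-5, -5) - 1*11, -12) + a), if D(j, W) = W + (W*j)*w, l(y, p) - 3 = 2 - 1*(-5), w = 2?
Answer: √77 ≈ 8.7750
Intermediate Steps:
l(y, p) = 10 (l(y, p) = 3 + (2 - 1*(-5)) = 3 + (2 + 5) = 3 + 7 = 10)
a = 65 (a = 54 + 11 = 65)
D(j, W) = W + 2*W*j (D(j, W) = W + (W*j)*2 = W + 2*W*j)
√(D(l(-5, -5) - 1*11, -12) + a) = √(-12*(1 + 2*(10 - 1*11)) + 65) = √(-12*(1 + 2*(10 - 11)) + 65) = √(-12*(1 + 2*(-1)) + 65) = √(-12*(1 - 2) + 65) = √(-12*(-1) + 65) = √(12 + 65) = √77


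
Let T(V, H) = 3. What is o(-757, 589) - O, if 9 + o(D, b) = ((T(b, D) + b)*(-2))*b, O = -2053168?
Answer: 1355783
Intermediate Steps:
o(D, b) = -9 + b*(-6 - 2*b) (o(D, b) = -9 + ((3 + b)*(-2))*b = -9 + (-6 - 2*b)*b = -9 + b*(-6 - 2*b))
o(-757, 589) - O = (-9 - 6*589 - 2*589²) - 1*(-2053168) = (-9 - 3534 - 2*346921) + 2053168 = (-9 - 3534 - 693842) + 2053168 = -697385 + 2053168 = 1355783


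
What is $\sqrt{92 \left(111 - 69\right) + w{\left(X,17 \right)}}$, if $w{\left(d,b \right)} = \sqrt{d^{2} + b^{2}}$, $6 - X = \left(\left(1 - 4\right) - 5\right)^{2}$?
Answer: $\sqrt{3864 + \sqrt{3653}} \approx 62.645$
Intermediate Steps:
$X = -58$ ($X = 6 - \left(\left(1 - 4\right) - 5\right)^{2} = 6 - \left(-3 - 5\right)^{2} = 6 - \left(-8\right)^{2} = 6 - 64 = -58$)
$w{\left(d,b \right)} = \sqrt{b^{2} + d^{2}}$
$\sqrt{92 \left(111 - 69\right) + w{\left(X,17 \right)}} = \sqrt{92 \left(111 - 69\right) + \sqrt{17^{2} + \left(-58\right)^{2}}} = \sqrt{92 \cdot 42 + \sqrt{289 + 3364}} = \sqrt{3864 + \sqrt{3653}}$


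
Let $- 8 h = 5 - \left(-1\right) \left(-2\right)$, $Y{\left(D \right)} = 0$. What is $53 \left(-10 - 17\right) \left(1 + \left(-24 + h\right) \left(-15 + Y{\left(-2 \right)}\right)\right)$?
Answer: $- \frac{4197123}{8} \approx -5.2464 \cdot 10^{5}$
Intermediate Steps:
$h = - \frac{3}{8}$ ($h = - \frac{5 - \left(-1\right) \left(-2\right)}{8} = - \frac{5 - 2}{8} = \left(- \frac{1}{8}\right) 3 = - \frac{3}{8} \approx -0.375$)
$53 \left(-10 - 17\right) \left(1 + \left(-24 + h\right) \left(-15 + Y{\left(-2 \right)}\right)\right) = 53 \left(-10 - 17\right) \left(1 + \left(-24 - \frac{3}{8}\right) \left(-15 + 0\right)\right) = 53 \left(-10 - 17\right) \left(1 - - \frac{2925}{8}\right) = 53 \left(-27\right) \left(1 + \frac{2925}{8}\right) = \left(-1431\right) \frac{2933}{8} = - \frac{4197123}{8}$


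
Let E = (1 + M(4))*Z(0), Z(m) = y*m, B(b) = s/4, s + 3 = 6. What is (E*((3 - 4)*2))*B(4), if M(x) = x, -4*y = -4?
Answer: 0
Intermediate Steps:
y = 1 (y = -¼*(-4) = 1)
s = 3 (s = -3 + 6 = 3)
B(b) = ¾ (B(b) = 3/4 = 3*(¼) = ¾)
Z(m) = m (Z(m) = 1*m = m)
E = 0 (E = (1 + 4)*0 = 5*0 = 0)
(E*((3 - 4)*2))*B(4) = (0*((3 - 4)*2))*(¾) = (0*(-1*2))*(¾) = (0*(-2))*(¾) = 0*(¾) = 0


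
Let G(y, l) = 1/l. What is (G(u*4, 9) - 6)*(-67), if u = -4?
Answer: 3551/9 ≈ 394.56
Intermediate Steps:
(G(u*4, 9) - 6)*(-67) = (1/9 - 6)*(-67) = (⅑ - 6)*(-67) = -53/9*(-67) = 3551/9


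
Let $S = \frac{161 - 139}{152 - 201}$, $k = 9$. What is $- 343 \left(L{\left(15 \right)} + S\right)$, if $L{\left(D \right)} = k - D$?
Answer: $2212$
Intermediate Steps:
$S = - \frac{22}{49}$ ($S = \frac{22}{-49} = 22 \left(- \frac{1}{49}\right) = - \frac{22}{49} \approx -0.44898$)
$L{\left(D \right)} = 9 - D$
$- 343 \left(L{\left(15 \right)} + S\right) = - 343 \left(\left(9 - 15\right) - \frac{22}{49}\right) = - 343 \left(-6 - \frac{22}{49}\right) = \left(-343\right) \left(- \frac{316}{49}\right) = 2212$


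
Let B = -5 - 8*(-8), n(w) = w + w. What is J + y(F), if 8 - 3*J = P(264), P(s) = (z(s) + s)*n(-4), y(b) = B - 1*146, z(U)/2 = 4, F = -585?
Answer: 641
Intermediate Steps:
z(U) = 8 (z(U) = 2*4 = 8)
n(w) = 2*w
B = 59 (B = -5 + 64 = 59)
y(b) = -87 (y(b) = 59 - 1*146 = 59 - 146 = -87)
P(s) = -64 - 8*s (P(s) = (8 + s)*(2*(-4)) = (8 + s)*(-8) = -64 - 8*s)
J = 728 (J = 8/3 - (-64 - 8*264)/3 = 8/3 - (-64 - 2112)/3 = 8/3 - ⅓*(-2176) = 8/3 + 2176/3 = 728)
J + y(F) = 728 - 87 = 641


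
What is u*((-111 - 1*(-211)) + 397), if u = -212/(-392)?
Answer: 3763/14 ≈ 268.79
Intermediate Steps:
u = 53/98 (u = -212*(-1/392) = 53/98 ≈ 0.54082)
u*((-111 - 1*(-211)) + 397) = 53*((-111 - 1*(-211)) + 397)/98 = 53*((-111 + 211) + 397)/98 = 53*(100 + 397)/98 = (53/98)*497 = 3763/14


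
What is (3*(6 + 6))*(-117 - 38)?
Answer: -5580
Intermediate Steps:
(3*(6 + 6))*(-117 - 38) = (3*12)*(-155) = 36*(-155) = -5580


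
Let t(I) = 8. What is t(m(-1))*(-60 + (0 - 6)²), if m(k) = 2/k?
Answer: -192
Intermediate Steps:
t(m(-1))*(-60 + (0 - 6)²) = 8*(-60 + (0 - 6)²) = 8*(-60 + (-6)²) = 8*(-60 + 36) = 8*(-24) = -192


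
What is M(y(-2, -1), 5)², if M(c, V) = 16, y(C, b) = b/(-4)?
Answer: 256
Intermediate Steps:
y(C, b) = -b/4 (y(C, b) = b*(-¼) = -b/4)
M(y(-2, -1), 5)² = 16² = 256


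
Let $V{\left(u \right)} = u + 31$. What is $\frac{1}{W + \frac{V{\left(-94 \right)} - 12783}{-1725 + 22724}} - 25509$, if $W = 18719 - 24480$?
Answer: $- \frac{3086285081264}{120988085} \approx -25509.0$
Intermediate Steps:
$V{\left(u \right)} = 31 + u$
$W = -5761$ ($W = 18719 - 24480 = -5761$)
$\frac{1}{W + \frac{V{\left(-94 \right)} - 12783}{-1725 + 22724}} - 25509 = \frac{1}{-5761 + \frac{\left(31 - 94\right) - 12783}{-1725 + 22724}} - 25509 = \frac{1}{-5761 + \frac{-63 - 12783}{20999}} - 25509 = \frac{1}{-5761 - \frac{12846}{20999}} - 25509 = \frac{1}{- \frac{120988085}{20999}} - 25509 = - \frac{20999}{120988085} - 25509 = - \frac{3086285081264}{120988085}$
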